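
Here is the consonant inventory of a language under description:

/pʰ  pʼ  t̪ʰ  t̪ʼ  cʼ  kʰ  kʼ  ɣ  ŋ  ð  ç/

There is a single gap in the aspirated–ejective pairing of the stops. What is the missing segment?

/cʰ/

bilabial: aspirated /pʰ/, ejective /pʼ/.
dental: aspirated /t̪ʰ/, ejective /t̪ʼ/.
palatal: aspirated —, ejective /cʼ/.
velar: aspirated /kʰ/, ejective /kʼ/.
The palatal row has no aspirated member, so the gap is the aspirated palatal stop /cʰ/.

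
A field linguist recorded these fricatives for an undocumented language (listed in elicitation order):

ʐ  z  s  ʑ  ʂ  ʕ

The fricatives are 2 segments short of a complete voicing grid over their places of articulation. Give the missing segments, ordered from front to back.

alveolar: voiceless /s/, voiced /z/.
retroflex: voiceless /ʂ/, voiced /ʐ/.
alveolo-palatal: voiceless —, voiced /ʑ/.
pharyngeal: voiceless —, voiced /ʕ/.
Gaps, from front to back: alveolo-palatal lacks voiceless (/ɕ/); pharyngeal lacks voiceless (/ħ/).

/ɕ/, /ħ/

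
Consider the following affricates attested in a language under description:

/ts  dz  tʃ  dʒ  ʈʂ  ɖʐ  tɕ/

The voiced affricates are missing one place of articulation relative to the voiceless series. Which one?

alveolo-palatal

place of articulation  voiceless  voiced  
alveolar          ts        dz      
postalveolar      tʃ        dʒ      
retroflex         ʈʂ        ɖʐ      
alveolo-palatal   tɕ        —       
Every place of articulation has a voiced member except alveolo-palatal, where /dʑ/ would be expected.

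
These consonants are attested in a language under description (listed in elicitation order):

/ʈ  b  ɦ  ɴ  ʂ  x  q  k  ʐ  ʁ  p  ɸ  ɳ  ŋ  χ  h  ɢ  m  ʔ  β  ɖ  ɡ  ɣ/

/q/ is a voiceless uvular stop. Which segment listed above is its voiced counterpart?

The voiced counterpart is a voiced uvular stop — in this inventory, /ɢ/.

/ɢ/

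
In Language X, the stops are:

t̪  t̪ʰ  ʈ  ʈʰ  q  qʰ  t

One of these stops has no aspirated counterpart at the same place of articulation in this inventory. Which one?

/t/

Dental: /t̪/ ~ /t̪ʰ/
Retroflex: /ʈ/ ~ /ʈʰ/
Uvular: /q/ ~ /qʰ/
Alveolar: only /t/ (plain); no aspirated partner.
So /t/ is the unpaired segment.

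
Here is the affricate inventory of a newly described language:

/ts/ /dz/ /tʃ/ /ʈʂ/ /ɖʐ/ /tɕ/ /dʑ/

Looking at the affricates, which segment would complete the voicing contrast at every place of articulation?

/dʒ/

place of articulation  voiceless  voiced  
alveolar          ts        dz      
postalveolar      tʃ        —       
retroflex         ʈʂ        ɖʐ      
alveolo-palatal   tɕ        dʑ      
The postalveolar row has no voiced member, so the gap is the voiced postalveolar affricate /dʒ/.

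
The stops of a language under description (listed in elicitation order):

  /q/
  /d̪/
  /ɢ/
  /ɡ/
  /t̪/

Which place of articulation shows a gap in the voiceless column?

velar

Voiceless: /t̪/ (dental), /q/ (uvular).
Voiced: /d̪/ (dental), /ɡ/ (velar), /ɢ/ (uvular).
Every place of articulation has a voiceless member except velar, where /k/ would be expected.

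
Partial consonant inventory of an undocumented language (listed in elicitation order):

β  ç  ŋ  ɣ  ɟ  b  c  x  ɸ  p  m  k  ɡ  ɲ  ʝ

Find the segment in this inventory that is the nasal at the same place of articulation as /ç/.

/ç/ is a voiceless palatal fricative.
The nasal at the same place is a palatal nasal — in this inventory, /ɲ/.

/ɲ/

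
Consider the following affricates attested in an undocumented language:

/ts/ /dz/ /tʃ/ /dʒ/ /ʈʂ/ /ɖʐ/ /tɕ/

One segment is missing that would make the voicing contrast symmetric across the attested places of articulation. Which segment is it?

/dʑ/

Voiceless: /ts/ (alveolar), /tʃ/ (postalveolar), /ʈʂ/ (retroflex), /tɕ/ (alveolo-palatal).
Voiced: /dz/ (alveolar), /dʒ/ (postalveolar), /ɖʐ/ (retroflex).
The alveolo-palatal row has no voiced member, so the gap is the voiced alveolo-palatal affricate /dʑ/.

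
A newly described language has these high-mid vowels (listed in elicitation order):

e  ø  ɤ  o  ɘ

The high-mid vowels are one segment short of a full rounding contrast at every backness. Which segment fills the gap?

/ɵ/

Unrounded: /e/ (front), /ɘ/ (central), /ɤ/ (back).
Rounded: /ø/ (front), /o/ (back).
The central row has no rounded member, so the gap is the central rounded vowel /ɵ/.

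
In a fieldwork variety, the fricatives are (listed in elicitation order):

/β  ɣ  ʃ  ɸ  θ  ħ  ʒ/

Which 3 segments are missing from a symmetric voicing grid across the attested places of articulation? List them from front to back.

bilabial: voiceless /ɸ/, voiced /β/.
dental: voiceless /θ/, voiced —.
postalveolar: voiceless /ʃ/, voiced /ʒ/.
velar: voiceless —, voiced /ɣ/.
pharyngeal: voiceless /ħ/, voiced —.
Gaps, from front to back: dental lacks voiced (/ð/); velar lacks voiceless (/x/); pharyngeal lacks voiced (/ʕ/).

/ð/, /x/, /ʕ/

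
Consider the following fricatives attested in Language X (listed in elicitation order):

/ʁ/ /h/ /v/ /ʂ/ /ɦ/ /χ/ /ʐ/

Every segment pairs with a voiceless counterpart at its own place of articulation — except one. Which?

Retroflex: /ʂ/ ~ /ʐ/
Uvular: /χ/ ~ /ʁ/
Glottal: /h/ ~ /ɦ/
Labiodental: only /v/ (voiced); no voiceless partner.
So /v/ is the unpaired segment.

/v/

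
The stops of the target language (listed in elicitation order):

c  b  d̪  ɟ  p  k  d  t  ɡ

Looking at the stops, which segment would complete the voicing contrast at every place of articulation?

place of articulation  voiceless  voiced  
bilabial          p         b       
dental            —         d̪      
alveolar          t         d       
palatal           c         ɟ       
velar             k         ɡ       
The dental row has no voiceless member, so the gap is the voiceless dental stop /t̪/.

/t̪/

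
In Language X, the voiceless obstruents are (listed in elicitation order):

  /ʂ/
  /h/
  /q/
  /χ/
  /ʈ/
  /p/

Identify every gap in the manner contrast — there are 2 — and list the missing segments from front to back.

/ɸ/, /ʔ/

bilabial: stop /p/, fricative —.
retroflex: stop /ʈ/, fricative /ʂ/.
uvular: stop /q/, fricative /χ/.
glottal: stop —, fricative /h/.
Gaps, from front to back: bilabial lacks fricative (/ɸ/); glottal lacks stop (/ʔ/).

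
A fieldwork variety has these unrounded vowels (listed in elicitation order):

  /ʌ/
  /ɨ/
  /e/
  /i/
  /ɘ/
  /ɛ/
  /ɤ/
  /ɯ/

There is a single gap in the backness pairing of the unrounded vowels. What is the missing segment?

/ɜ/

Front: /i/ (high), /e/ (high-mid), /ɛ/ (low-mid).
Central: /ɨ/ (high), /ɘ/ (high-mid).
Back: /ɯ/ (high), /ɤ/ (high-mid), /ʌ/ (low-mid).
The low-mid row has no central member, so the gap is the low-mid central unrounded vowel /ɜ/.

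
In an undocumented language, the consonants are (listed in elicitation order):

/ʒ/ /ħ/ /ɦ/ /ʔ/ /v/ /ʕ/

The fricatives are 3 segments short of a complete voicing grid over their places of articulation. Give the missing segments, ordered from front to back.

/f/, /ʃ/, /h/

place of articulation  voiceless  voiced  
labiodental       —         v       
postalveolar      —         ʒ       
pharyngeal        ħ         ʕ       
glottal           —         ɦ       
Gaps, from front to back: labiodental lacks voiceless (/f/); postalveolar lacks voiceless (/ʃ/); glottal lacks voiceless (/h/).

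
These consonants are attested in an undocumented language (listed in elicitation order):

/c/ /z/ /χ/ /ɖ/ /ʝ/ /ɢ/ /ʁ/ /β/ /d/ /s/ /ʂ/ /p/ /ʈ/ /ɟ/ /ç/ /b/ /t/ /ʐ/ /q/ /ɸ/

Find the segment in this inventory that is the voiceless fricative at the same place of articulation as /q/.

/q/ is a voiceless uvular stop.
The voiceless fricative at the same place is a voiceless uvular fricative — in this inventory, /χ/.

/χ/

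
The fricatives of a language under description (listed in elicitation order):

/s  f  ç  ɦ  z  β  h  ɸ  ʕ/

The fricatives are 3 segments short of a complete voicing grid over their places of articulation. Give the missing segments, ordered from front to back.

place of articulation  voiceless  voiced  
bilabial          ɸ         β       
labiodental       f         —       
alveolar          s         z       
palatal           ç         —       
pharyngeal        —         ʕ       
glottal           h         ɦ       
Gaps, from front to back: labiodental lacks voiced (/v/); palatal lacks voiced (/ʝ/); pharyngeal lacks voiceless (/ħ/).

/v/, /ʝ/, /ħ/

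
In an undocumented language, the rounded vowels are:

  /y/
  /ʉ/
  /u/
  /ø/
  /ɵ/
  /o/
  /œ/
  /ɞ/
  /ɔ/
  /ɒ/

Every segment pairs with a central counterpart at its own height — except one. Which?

/ɒ/

High: /y/ ~ /ʉ/ ~ /u/
High-mid: /ø/ ~ /ɵ/ ~ /o/
Low-mid: /œ/ ~ /ɞ/ ~ /ɔ/
Low: only /ɒ/ (back); no central partner.
So /ɒ/ is the unpaired segment.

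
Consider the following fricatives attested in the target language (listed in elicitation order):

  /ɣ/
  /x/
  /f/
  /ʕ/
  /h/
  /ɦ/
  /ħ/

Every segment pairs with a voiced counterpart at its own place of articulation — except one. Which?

/f/

Velar: /x/ ~ /ɣ/
Pharyngeal: /ħ/ ~ /ʕ/
Glottal: /h/ ~ /ɦ/
Labiodental: only /f/ (voiceless); no voiced partner.
So /f/ is the unpaired segment.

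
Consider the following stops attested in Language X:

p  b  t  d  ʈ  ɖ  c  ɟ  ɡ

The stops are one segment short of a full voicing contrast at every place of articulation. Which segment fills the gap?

Voiceless: /p/ (bilabial), /t/ (alveolar), /ʈ/ (retroflex), /c/ (palatal).
Voiced: /b/ (bilabial), /d/ (alveolar), /ɖ/ (retroflex), /ɟ/ (palatal), /ɡ/ (velar).
The velar row has no voiceless member, so the gap is the voiceless velar stop /k/.

/k/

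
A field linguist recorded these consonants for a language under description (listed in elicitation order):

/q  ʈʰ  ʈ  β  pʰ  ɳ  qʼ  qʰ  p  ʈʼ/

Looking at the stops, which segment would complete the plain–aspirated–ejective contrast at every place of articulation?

/pʼ/

bilabial: plain /p/, aspirated /pʰ/, ejective —.
retroflex: plain /ʈ/, aspirated /ʈʰ/, ejective /ʈʼ/.
uvular: plain /q/, aspirated /qʰ/, ejective /qʼ/.
The bilabial row has no ejective member, so the gap is the ejective bilabial stop /pʼ/.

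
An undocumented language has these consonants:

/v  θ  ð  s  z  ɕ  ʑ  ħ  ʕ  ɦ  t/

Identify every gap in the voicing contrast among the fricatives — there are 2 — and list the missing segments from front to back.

/f/, /h/

Voiceless: /θ/ (dental), /s/ (alveolar), /ɕ/ (alveolo-palatal), /ħ/ (pharyngeal).
Voiced: /v/ (labiodental), /ð/ (dental), /z/ (alveolar), /ʑ/ (alveolo-palatal), /ʕ/ (pharyngeal), /ɦ/ (glottal).
Gaps, from front to back: labiodental lacks voiceless (/f/); glottal lacks voiceless (/h/).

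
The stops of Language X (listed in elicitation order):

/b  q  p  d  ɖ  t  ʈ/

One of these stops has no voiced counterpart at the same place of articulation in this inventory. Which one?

Bilabial: /p/ ~ /b/
Alveolar: /t/ ~ /d/
Retroflex: /ʈ/ ~ /ɖ/
Uvular: only /q/ (voiceless); no voiced partner.
So /q/ is the unpaired segment.

/q/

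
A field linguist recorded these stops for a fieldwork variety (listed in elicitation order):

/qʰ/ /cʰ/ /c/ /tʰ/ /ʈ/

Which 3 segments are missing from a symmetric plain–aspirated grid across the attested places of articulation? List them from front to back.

Plain: /ʈ/ (retroflex), /c/ (palatal).
Aspirated: /tʰ/ (alveolar), /cʰ/ (palatal), /qʰ/ (uvular).
Gaps, from front to back: alveolar lacks plain (/t/); retroflex lacks aspirated (/ʈʰ/); uvular lacks plain (/q/).

/t/, /ʈʰ/, /q/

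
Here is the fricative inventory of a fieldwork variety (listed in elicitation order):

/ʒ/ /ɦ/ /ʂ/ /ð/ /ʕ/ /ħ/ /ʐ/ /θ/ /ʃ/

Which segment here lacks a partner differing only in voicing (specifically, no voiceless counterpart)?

/ɦ/

Dental: /θ/ ~ /ð/
Postalveolar: /ʃ/ ~ /ʒ/
Retroflex: /ʂ/ ~ /ʐ/
Pharyngeal: /ħ/ ~ /ʕ/
Glottal: only /ɦ/ (voiced); no voiceless partner.
So /ɦ/ is the unpaired segment.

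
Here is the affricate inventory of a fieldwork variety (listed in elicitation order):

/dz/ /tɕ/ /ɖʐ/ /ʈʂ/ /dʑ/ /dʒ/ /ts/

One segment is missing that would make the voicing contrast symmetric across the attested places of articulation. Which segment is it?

/tʃ/

alveolar: voiceless /ts/, voiced /dz/.
postalveolar: voiceless —, voiced /dʒ/.
retroflex: voiceless /ʈʂ/, voiced /ɖʐ/.
alveolo-palatal: voiceless /tɕ/, voiced /dʑ/.
The postalveolar row has no voiceless member, so the gap is the voiceless postalveolar affricate /tʃ/.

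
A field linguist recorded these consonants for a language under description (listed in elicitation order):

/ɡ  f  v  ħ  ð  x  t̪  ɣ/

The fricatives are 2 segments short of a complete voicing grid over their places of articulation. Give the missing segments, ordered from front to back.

/θ/, /ʕ/

Voiceless: /f/ (labiodental), /x/ (velar), /ħ/ (pharyngeal).
Voiced: /v/ (labiodental), /ð/ (dental), /ɣ/ (velar).
Gaps, from front to back: dental lacks voiceless (/θ/); pharyngeal lacks voiced (/ʕ/).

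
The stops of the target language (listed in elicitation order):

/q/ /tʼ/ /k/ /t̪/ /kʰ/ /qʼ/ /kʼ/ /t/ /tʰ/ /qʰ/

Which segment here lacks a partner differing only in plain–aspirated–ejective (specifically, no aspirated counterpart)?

/t̪/

Alveolar: /t/ ~ /tʰ/ ~ /tʼ/
Velar: /k/ ~ /kʰ/ ~ /kʼ/
Uvular: /q/ ~ /qʰ/ ~ /qʼ/
Dental: only /t̪/ (plain); no aspirated partner.
So /t̪/ is the unpaired segment.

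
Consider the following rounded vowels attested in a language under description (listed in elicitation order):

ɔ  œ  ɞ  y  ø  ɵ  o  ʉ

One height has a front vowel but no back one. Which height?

high: front /y/, central /ʉ/, back —.
high-mid: front /ø/, central /ɵ/, back /o/.
low-mid: front /œ/, central /ɞ/, back /ɔ/.
Every height has a back member except high, where /u/ would be expected.

high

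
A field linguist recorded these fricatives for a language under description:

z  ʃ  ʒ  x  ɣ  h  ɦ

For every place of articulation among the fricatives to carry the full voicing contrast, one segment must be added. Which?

place of articulation  voiceless  voiced  
alveolar          —         z       
postalveolar      ʃ         ʒ       
velar             x         ɣ       
glottal           h         ɦ       
The alveolar row has no voiceless member, so the gap is the voiceless alveolar fricative /s/.

/s/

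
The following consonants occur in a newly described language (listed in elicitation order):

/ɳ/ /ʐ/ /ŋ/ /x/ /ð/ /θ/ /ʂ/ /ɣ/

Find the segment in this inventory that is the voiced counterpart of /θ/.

/θ/ is a voiceless dental fricative.
The voiced counterpart is a voiced dental fricative — in this inventory, /ð/.

/ð/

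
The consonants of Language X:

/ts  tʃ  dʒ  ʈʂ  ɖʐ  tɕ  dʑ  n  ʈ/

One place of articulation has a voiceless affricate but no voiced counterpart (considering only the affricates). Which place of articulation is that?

alveolar: voiceless /ts/, voiced —.
postalveolar: voiceless /tʃ/, voiced /dʒ/.
retroflex: voiceless /ʈʂ/, voiced /ɖʐ/.
alveolo-palatal: voiceless /tɕ/, voiced /dʑ/.
Every place of articulation has a voiced member except alveolar, where /dz/ would be expected.

alveolar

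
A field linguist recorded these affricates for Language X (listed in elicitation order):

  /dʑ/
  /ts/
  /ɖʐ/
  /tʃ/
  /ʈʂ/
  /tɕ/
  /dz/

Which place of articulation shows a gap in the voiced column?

postalveolar

alveolar: voiceless /ts/, voiced /dz/.
postalveolar: voiceless /tʃ/, voiced —.
retroflex: voiceless /ʈʂ/, voiced /ɖʐ/.
alveolo-palatal: voiceless /tɕ/, voiced /dʑ/.
Every place of articulation has a voiced member except postalveolar, where /dʒ/ would be expected.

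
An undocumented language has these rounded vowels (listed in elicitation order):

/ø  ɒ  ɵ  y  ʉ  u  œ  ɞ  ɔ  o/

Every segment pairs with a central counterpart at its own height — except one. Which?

High: /y/ ~ /ʉ/ ~ /u/
High-mid: /ø/ ~ /ɵ/ ~ /o/
Low-mid: /œ/ ~ /ɞ/ ~ /ɔ/
Low: only /ɒ/ (back); no central partner.
So /ɒ/ is the unpaired segment.

/ɒ/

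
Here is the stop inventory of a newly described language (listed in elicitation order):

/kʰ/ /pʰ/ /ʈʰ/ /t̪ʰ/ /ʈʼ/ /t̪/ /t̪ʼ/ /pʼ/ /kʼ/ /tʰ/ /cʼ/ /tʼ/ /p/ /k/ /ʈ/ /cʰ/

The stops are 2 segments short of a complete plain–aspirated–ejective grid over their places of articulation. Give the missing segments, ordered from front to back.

/t/, /c/

Plain: /p/ (bilabial), /t̪/ (dental), /ʈ/ (retroflex), /k/ (velar).
Aspirated: /pʰ/ (bilabial), /t̪ʰ/ (dental), /tʰ/ (alveolar), /ʈʰ/ (retroflex), /cʰ/ (palatal), /kʰ/ (velar).
Ejective: /pʼ/ (bilabial), /t̪ʼ/ (dental), /tʼ/ (alveolar), /ʈʼ/ (retroflex), /cʼ/ (palatal), /kʼ/ (velar).
Gaps, from front to back: alveolar lacks plain (/t/); palatal lacks plain (/c/).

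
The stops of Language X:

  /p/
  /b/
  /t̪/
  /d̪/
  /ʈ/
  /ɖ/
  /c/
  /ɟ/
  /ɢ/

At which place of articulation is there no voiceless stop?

uvular

place of articulation  voiceless  voiced  
bilabial          p         b       
dental            t̪        d̪      
retroflex         ʈ         ɖ       
palatal           c         ɟ       
uvular            —         ɢ       
Every place of articulation has a voiceless member except uvular, where /q/ would be expected.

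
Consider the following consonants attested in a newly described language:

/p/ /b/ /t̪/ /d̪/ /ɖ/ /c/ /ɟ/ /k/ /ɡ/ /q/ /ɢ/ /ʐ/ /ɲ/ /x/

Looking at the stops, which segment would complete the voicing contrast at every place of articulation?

bilabial: voiceless /p/, voiced /b/.
dental: voiceless /t̪/, voiced /d̪/.
retroflex: voiceless —, voiced /ɖ/.
palatal: voiceless /c/, voiced /ɟ/.
velar: voiceless /k/, voiced /ɡ/.
uvular: voiceless /q/, voiced /ɢ/.
The retroflex row has no voiceless member, so the gap is the voiceless retroflex stop /ʈ/.

/ʈ/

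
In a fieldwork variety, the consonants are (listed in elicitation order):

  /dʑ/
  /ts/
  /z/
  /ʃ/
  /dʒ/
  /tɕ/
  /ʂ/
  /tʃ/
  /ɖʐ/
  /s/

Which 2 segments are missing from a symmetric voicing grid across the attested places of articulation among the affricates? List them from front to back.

/dz/, /ʈʂ/

alveolar: voiceless /ts/, voiced —.
postalveolar: voiceless /tʃ/, voiced /dʒ/.
retroflex: voiceless —, voiced /ɖʐ/.
alveolo-palatal: voiceless /tɕ/, voiced /dʑ/.
Gaps, from front to back: alveolar lacks voiced (/dz/); retroflex lacks voiceless (/ʈʂ/).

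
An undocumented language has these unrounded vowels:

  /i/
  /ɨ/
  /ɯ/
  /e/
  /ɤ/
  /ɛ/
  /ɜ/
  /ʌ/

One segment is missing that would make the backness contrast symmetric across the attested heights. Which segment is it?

high: front /i/, central /ɨ/, back /ɯ/.
high-mid: front /e/, central —, back /ɤ/.
low-mid: front /ɛ/, central /ɜ/, back /ʌ/.
The high-mid row has no central member, so the gap is the high-mid central unrounded vowel /ɘ/.

/ɘ/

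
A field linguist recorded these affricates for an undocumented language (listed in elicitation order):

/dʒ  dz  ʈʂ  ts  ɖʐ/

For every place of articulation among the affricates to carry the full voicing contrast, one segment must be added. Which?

alveolar: voiceless /ts/, voiced /dz/.
postalveolar: voiceless —, voiced /dʒ/.
retroflex: voiceless /ʈʂ/, voiced /ɖʐ/.
The postalveolar row has no voiceless member, so the gap is the voiceless postalveolar affricate /tʃ/.

/tʃ/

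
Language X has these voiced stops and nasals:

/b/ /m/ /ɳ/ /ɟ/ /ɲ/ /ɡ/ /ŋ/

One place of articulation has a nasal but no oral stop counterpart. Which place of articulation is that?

retroflex

place of articulation  oral stop  nasal   
bilabial          b         m       
retroflex         —         ɳ       
palatal           ɟ         ɲ       
velar             ɡ         ŋ       
Every place of articulation has an oral stop member except retroflex, where /ɖ/ would be expected.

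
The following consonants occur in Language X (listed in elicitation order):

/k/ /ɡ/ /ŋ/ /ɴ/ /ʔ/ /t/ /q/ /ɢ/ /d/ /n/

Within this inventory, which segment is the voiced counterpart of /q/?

/ɢ/

/q/ is a voiceless uvular stop.
The voiced counterpart is a voiced uvular stop — in this inventory, /ɢ/.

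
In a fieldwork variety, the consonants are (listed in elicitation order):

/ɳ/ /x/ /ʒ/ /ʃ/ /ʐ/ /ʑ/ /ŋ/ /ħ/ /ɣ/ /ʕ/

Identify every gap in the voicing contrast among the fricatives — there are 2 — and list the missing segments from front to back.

/ʂ/, /ɕ/

Voiceless: /ʃ/ (postalveolar), /x/ (velar), /ħ/ (pharyngeal).
Voiced: /ʒ/ (postalveolar), /ʐ/ (retroflex), /ʑ/ (alveolo-palatal), /ɣ/ (velar), /ʕ/ (pharyngeal).
Gaps, from front to back: retroflex lacks voiceless (/ʂ/); alveolo-palatal lacks voiceless (/ɕ/).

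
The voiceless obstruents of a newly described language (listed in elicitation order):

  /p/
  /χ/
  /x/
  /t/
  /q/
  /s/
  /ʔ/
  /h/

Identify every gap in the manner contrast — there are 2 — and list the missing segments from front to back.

place of articulation  stop      fricative
bilabial          p         —       
alveolar          t         s       
velar             —         x       
uvular            q         χ       
glottal           ʔ         h       
Gaps, from front to back: bilabial lacks fricative (/ɸ/); velar lacks stop (/k/).

/ɸ/, /k/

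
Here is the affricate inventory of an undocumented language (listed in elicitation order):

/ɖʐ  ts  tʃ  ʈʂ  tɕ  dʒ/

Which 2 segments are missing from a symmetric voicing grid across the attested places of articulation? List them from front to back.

Voiceless: /ts/ (alveolar), /tʃ/ (postalveolar), /ʈʂ/ (retroflex), /tɕ/ (alveolo-palatal).
Voiced: /dʒ/ (postalveolar), /ɖʐ/ (retroflex).
Gaps, from front to back: alveolar lacks voiced (/dz/); alveolo-palatal lacks voiced (/dʑ/).

/dz/, /dʑ/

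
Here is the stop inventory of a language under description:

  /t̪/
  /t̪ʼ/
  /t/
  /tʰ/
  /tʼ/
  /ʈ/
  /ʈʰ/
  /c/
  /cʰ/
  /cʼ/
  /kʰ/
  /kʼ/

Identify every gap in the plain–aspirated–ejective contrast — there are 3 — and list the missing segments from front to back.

place of articulation  plain     aspirated  ejective
dental            t̪        —         t̪ʼ     
alveolar          t         tʰ        tʼ      
retroflex         ʈ         ʈʰ        —       
palatal           c         cʰ        cʼ      
velar             —         kʰ        kʼ      
Gaps, from front to back: dental lacks aspirated (/t̪ʰ/); retroflex lacks ejective (/ʈʼ/); velar lacks plain (/k/).

/t̪ʰ/, /ʈʼ/, /k/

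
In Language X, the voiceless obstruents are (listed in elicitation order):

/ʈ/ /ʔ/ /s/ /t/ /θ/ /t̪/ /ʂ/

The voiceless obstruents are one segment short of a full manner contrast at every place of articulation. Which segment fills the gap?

/h/

Stop: /t̪/ (dental), /t/ (alveolar), /ʈ/ (retroflex), /ʔ/ (glottal).
Fricative: /θ/ (dental), /s/ (alveolar), /ʂ/ (retroflex).
The glottal row has no fricative member, so the gap is the glottal fricative /h/.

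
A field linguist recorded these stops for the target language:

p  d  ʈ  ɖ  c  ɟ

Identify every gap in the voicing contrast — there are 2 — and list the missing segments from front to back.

place of articulation  voiceless  voiced  
bilabial          p         —       
alveolar          —         d       
retroflex         ʈ         ɖ       
palatal           c         ɟ       
Gaps, from front to back: bilabial lacks voiced (/b/); alveolar lacks voiceless (/t/).

/b/, /t/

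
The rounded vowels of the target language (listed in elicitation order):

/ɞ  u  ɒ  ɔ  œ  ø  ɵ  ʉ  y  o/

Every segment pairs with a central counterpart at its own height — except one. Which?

High: /y/ ~ /ʉ/ ~ /u/
High-mid: /ø/ ~ /ɵ/ ~ /o/
Low-mid: /œ/ ~ /ɞ/ ~ /ɔ/
Low: only /ɒ/ (back); no central partner.
So /ɒ/ is the unpaired segment.

/ɒ/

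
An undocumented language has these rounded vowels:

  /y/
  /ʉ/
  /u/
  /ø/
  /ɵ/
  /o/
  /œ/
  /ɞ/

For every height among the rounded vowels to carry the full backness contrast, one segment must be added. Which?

/ɔ/

high: front /y/, central /ʉ/, back /u/.
high-mid: front /ø/, central /ɵ/, back /o/.
low-mid: front /œ/, central /ɞ/, back —.
The low-mid row has no back member, so the gap is the low-mid back rounded vowel /ɔ/.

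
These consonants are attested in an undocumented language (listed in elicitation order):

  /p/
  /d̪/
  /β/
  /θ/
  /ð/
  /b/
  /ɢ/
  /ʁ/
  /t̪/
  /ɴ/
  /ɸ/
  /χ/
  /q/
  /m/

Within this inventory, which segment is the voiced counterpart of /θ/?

/ð/

/θ/ is a voiceless dental fricative.
The voiced counterpart is a voiced dental fricative — in this inventory, /ð/.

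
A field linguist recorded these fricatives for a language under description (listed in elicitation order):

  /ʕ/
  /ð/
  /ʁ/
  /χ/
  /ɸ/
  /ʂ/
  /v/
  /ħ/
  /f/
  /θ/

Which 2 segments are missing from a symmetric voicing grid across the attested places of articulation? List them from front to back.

Voiceless: /ɸ/ (bilabial), /f/ (labiodental), /θ/ (dental), /ʂ/ (retroflex), /χ/ (uvular), /ħ/ (pharyngeal).
Voiced: /v/ (labiodental), /ð/ (dental), /ʁ/ (uvular), /ʕ/ (pharyngeal).
Gaps, from front to back: bilabial lacks voiced (/β/); retroflex lacks voiced (/ʐ/).

/β/, /ʐ/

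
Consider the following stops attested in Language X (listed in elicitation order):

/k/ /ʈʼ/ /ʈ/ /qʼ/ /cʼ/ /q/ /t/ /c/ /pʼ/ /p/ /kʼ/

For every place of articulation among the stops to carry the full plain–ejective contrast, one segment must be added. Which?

/tʼ/

place of articulation  plain     ejective
bilabial          p         pʼ      
alveolar          t         —       
retroflex         ʈ         ʈʼ      
palatal           c         cʼ      
velar             k         kʼ      
uvular            q         qʼ      
The alveolar row has no ejective member, so the gap is the ejective alveolar stop /tʼ/.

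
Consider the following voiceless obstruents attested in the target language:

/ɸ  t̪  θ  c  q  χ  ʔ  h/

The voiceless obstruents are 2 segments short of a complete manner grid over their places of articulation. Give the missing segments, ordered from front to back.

place of articulation  stop      fricative
bilabial          —         ɸ       
dental            t̪        θ       
palatal           c         —       
uvular            q         χ       
glottal           ʔ         h       
Gaps, from front to back: bilabial lacks stop (/p/); palatal lacks fricative (/ç/).

/p/, /ç/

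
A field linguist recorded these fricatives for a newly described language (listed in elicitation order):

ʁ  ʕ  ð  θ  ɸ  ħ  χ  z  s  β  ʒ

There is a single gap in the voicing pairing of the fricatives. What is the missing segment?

/ʃ/

Voiceless: /ɸ/ (bilabial), /θ/ (dental), /s/ (alveolar), /χ/ (uvular), /ħ/ (pharyngeal).
Voiced: /β/ (bilabial), /ð/ (dental), /z/ (alveolar), /ʒ/ (postalveolar), /ʁ/ (uvular), /ʕ/ (pharyngeal).
The postalveolar row has no voiceless member, so the gap is the voiceless postalveolar fricative /ʃ/.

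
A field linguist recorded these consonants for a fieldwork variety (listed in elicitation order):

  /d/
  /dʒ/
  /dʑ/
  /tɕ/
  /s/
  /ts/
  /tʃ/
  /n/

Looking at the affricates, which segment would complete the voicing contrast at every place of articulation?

/dz/

Voiceless: /ts/ (alveolar), /tʃ/ (postalveolar), /tɕ/ (alveolo-palatal).
Voiced: /dʒ/ (postalveolar), /dʑ/ (alveolo-palatal).
The alveolar row has no voiced member, so the gap is the voiced alveolar affricate /dz/.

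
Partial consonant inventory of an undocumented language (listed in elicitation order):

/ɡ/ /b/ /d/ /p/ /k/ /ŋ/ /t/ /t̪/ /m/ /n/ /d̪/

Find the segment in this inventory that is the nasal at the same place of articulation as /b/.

/m/

/b/ is a voiced bilabial stop.
The nasal at the same place is a bilabial nasal — in this inventory, /m/.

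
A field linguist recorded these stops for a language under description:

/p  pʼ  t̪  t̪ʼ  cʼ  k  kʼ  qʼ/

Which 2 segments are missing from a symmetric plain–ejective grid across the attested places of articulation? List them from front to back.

/c/, /q/

bilabial: plain /p/, ejective /pʼ/.
dental: plain /t̪/, ejective /t̪ʼ/.
palatal: plain —, ejective /cʼ/.
velar: plain /k/, ejective /kʼ/.
uvular: plain —, ejective /qʼ/.
Gaps, from front to back: palatal lacks plain (/c/); uvular lacks plain (/q/).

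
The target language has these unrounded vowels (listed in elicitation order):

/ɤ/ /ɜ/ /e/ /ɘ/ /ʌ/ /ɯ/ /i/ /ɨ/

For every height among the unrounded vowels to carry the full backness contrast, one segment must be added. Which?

height            front     central   back    
high              i         ɨ         ɯ       
high-mid          e         ɘ         ɤ       
low-mid           —         ɜ         ʌ       
The low-mid row has no front member, so the gap is the low-mid front unrounded vowel /ɛ/.

/ɛ/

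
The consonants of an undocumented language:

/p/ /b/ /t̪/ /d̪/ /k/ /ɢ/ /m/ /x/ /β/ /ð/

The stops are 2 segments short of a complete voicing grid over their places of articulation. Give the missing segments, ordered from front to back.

/ɡ/, /q/

bilabial: voiceless /p/, voiced /b/.
dental: voiceless /t̪/, voiced /d̪/.
velar: voiceless /k/, voiced —.
uvular: voiceless —, voiced /ɢ/.
Gaps, from front to back: velar lacks voiced (/ɡ/); uvular lacks voiceless (/q/).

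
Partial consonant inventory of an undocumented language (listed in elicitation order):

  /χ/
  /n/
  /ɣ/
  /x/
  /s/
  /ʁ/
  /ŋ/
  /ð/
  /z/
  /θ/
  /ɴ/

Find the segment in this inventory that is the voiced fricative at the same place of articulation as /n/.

/z/

/n/ is an alveolar nasal.
The voiced fricative at the same place is a voiced alveolar fricative — in this inventory, /z/.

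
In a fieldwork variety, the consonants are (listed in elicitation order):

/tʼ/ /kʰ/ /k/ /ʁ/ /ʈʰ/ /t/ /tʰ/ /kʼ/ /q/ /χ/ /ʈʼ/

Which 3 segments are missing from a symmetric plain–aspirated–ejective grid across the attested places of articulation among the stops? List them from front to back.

Plain: /t/ (alveolar), /k/ (velar), /q/ (uvular).
Aspirated: /tʰ/ (alveolar), /ʈʰ/ (retroflex), /kʰ/ (velar).
Ejective: /tʼ/ (alveolar), /ʈʼ/ (retroflex), /kʼ/ (velar).
Gaps, from front to back: retroflex lacks plain (/ʈ/); uvular lacks aspirated (/qʰ/); uvular lacks ejective (/qʼ/).

/ʈ/, /qʰ/, /qʼ/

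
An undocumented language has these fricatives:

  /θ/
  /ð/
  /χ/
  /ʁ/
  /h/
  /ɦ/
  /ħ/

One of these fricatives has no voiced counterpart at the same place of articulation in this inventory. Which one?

/ħ/

Dental: /θ/ ~ /ð/
Uvular: /χ/ ~ /ʁ/
Glottal: /h/ ~ /ɦ/
Pharyngeal: only /ħ/ (voiceless); no voiced partner.
So /ħ/ is the unpaired segment.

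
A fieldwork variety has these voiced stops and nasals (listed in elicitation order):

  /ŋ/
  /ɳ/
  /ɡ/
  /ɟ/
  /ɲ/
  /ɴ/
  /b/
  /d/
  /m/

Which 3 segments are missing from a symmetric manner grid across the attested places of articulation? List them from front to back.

/n/, /ɖ/, /ɢ/

place of articulation  oral stop  nasal   
bilabial          b         m       
alveolar          d         —       
retroflex         —         ɳ       
palatal           ɟ         ɲ       
velar             ɡ         ŋ       
uvular            —         ɴ       
Gaps, from front to back: alveolar lacks nasal (/n/); retroflex lacks oral stop (/ɖ/); uvular lacks oral stop (/ɢ/).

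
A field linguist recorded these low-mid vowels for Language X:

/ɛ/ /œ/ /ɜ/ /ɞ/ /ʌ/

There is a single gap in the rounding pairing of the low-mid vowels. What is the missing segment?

/ɔ/

backness          unrounded  rounded 
front             ɛ         œ       
central           ɜ         ɞ       
back              ʌ         —       
The back row has no rounded member, so the gap is the back rounded vowel /ɔ/.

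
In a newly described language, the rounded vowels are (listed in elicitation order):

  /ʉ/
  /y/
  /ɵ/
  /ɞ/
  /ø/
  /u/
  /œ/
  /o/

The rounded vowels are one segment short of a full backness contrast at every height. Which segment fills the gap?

/ɔ/

height            front     central   back    
high              y         ʉ         u       
high-mid          ø         ɵ         o       
low-mid           œ         ɞ         —       
The low-mid row has no back member, so the gap is the low-mid back rounded vowel /ɔ/.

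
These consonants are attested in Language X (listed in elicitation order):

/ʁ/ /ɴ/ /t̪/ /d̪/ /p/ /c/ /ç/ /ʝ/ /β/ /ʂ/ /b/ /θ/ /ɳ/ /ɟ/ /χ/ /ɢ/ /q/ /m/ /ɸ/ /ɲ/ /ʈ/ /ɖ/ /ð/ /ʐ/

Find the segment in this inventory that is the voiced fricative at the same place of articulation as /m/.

/β/

/m/ is a bilabial nasal.
The voiced fricative at the same place is a voiced bilabial fricative — in this inventory, /β/.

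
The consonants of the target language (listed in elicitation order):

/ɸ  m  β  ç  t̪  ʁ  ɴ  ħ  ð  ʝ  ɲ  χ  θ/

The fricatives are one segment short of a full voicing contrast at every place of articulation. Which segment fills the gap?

bilabial: voiceless /ɸ/, voiced /β/.
dental: voiceless /θ/, voiced /ð/.
palatal: voiceless /ç/, voiced /ʝ/.
uvular: voiceless /χ/, voiced /ʁ/.
pharyngeal: voiceless /ħ/, voiced —.
The pharyngeal row has no voiced member, so the gap is the voiced pharyngeal fricative /ʕ/.

/ʕ/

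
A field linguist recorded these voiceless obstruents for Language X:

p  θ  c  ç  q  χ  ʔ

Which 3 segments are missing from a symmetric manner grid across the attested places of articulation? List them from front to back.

Stop: /p/ (bilabial), /c/ (palatal), /q/ (uvular), /ʔ/ (glottal).
Fricative: /θ/ (dental), /ç/ (palatal), /χ/ (uvular).
Gaps, from front to back: bilabial lacks fricative (/ɸ/); dental lacks stop (/t̪/); glottal lacks fricative (/h/).

/ɸ/, /t̪/, /h/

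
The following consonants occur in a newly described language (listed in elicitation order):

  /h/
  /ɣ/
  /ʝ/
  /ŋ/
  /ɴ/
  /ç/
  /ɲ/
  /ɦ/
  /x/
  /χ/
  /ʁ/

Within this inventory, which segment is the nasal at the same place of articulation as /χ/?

/χ/ is a voiceless uvular fricative.
The nasal at the same place is an uvular nasal — in this inventory, /ɴ/.

/ɴ/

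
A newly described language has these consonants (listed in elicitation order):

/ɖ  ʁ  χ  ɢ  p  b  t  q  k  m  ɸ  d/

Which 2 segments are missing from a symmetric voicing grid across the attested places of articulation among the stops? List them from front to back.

/ʈ/, /ɡ/

place of articulation  voiceless  voiced  
bilabial          p         b       
alveolar          t         d       
retroflex         —         ɖ       
velar             k         —       
uvular            q         ɢ       
Gaps, from front to back: retroflex lacks voiceless (/ʈ/); velar lacks voiced (/ɡ/).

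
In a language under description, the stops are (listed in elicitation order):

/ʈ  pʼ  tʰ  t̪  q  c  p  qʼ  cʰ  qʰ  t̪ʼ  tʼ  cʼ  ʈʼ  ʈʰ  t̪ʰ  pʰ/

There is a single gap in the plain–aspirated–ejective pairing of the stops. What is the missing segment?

/t/

bilabial: plain /p/, aspirated /pʰ/, ejective /pʼ/.
dental: plain /t̪/, aspirated /t̪ʰ/, ejective /t̪ʼ/.
alveolar: plain —, aspirated /tʰ/, ejective /tʼ/.
retroflex: plain /ʈ/, aspirated /ʈʰ/, ejective /ʈʼ/.
palatal: plain /c/, aspirated /cʰ/, ejective /cʼ/.
uvular: plain /q/, aspirated /qʰ/, ejective /qʼ/.
The alveolar row has no plain member, so the gap is the plain alveolar stop /t/.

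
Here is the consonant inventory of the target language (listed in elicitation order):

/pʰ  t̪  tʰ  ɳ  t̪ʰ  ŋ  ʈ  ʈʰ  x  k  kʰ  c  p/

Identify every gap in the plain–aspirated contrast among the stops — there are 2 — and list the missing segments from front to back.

/t/, /cʰ/

Plain: /p/ (bilabial), /t̪/ (dental), /ʈ/ (retroflex), /c/ (palatal), /k/ (velar).
Aspirated: /pʰ/ (bilabial), /t̪ʰ/ (dental), /tʰ/ (alveolar), /ʈʰ/ (retroflex), /kʰ/ (velar).
Gaps, from front to back: alveolar lacks plain (/t/); palatal lacks aspirated (/cʰ/).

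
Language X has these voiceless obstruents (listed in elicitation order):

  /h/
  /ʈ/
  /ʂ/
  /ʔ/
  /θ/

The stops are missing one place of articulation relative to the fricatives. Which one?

dental: stop —, fricative /θ/.
retroflex: stop /ʈ/, fricative /ʂ/.
glottal: stop /ʔ/, fricative /h/.
Every place of articulation has a stop member except dental, where /t̪/ would be expected.

dental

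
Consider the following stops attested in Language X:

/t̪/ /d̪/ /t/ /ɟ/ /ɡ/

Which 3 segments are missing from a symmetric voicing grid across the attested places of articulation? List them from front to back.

/d/, /c/, /k/

Voiceless: /t̪/ (dental), /t/ (alveolar).
Voiced: /d̪/ (dental), /ɟ/ (palatal), /ɡ/ (velar).
Gaps, from front to back: alveolar lacks voiced (/d/); palatal lacks voiceless (/c/); velar lacks voiceless (/k/).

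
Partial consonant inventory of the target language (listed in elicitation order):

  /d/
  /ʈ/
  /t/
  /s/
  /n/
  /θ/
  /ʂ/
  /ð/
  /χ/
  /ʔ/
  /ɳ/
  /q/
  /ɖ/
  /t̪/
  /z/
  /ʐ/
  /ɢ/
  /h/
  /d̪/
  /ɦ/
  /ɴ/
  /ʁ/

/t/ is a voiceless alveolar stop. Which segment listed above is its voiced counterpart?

/d/

The voiced counterpart is a voiced alveolar stop — in this inventory, /d/.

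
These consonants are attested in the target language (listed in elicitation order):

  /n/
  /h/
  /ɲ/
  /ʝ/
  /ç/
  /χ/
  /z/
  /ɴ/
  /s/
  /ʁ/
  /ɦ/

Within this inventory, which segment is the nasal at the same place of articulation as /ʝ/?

/ʝ/ is a voiced palatal fricative.
The nasal at the same place is a palatal nasal — in this inventory, /ɲ/.

/ɲ/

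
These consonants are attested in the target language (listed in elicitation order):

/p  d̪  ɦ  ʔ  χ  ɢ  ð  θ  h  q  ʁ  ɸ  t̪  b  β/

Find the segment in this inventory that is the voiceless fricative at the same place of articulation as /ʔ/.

/ʔ/ is a voiceless glottal stop.
The voiceless fricative at the same place is a voiceless glottal fricative — in this inventory, /h/.

/h/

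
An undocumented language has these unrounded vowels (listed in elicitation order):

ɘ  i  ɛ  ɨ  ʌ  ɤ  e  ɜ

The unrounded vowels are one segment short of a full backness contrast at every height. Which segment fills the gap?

height            front     central   back    
high              i         ɨ         —       
high-mid          e         ɘ         ɤ       
low-mid           ɛ         ɜ         ʌ       
The high row has no back member, so the gap is the high back unrounded vowel /ɯ/.

/ɯ/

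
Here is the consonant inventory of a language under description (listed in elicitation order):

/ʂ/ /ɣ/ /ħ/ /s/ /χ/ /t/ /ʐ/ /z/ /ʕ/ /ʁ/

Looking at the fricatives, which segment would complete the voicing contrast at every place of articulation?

/x/

alveolar: voiceless /s/, voiced /z/.
retroflex: voiceless /ʂ/, voiced /ʐ/.
velar: voiceless —, voiced /ɣ/.
uvular: voiceless /χ/, voiced /ʁ/.
pharyngeal: voiceless /ħ/, voiced /ʕ/.
The velar row has no voiceless member, so the gap is the voiceless velar fricative /x/.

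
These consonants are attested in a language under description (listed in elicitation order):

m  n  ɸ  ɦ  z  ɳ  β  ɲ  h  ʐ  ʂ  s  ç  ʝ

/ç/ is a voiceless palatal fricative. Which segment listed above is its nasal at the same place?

/ɲ/

The nasal at the same place is a palatal nasal — in this inventory, /ɲ/.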